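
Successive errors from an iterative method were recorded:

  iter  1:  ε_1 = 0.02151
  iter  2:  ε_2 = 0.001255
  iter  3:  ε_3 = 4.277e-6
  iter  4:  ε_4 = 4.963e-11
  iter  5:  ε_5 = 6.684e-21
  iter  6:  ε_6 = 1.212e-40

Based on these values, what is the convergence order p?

Consecutive ratios: ε_6/ε_5 = 1.212e-40/6.684e-21 = 1.81329e-20, ε_5/ε_4 = 6.684e-21/4.963e-11 = 1.34677e-10.
p ≈ ln(1.81329e-20)/ln(1.34677e-10) = -45.4566/-22.7281 ≈ 2.00.
So the convergence is quadratic (order 2).

2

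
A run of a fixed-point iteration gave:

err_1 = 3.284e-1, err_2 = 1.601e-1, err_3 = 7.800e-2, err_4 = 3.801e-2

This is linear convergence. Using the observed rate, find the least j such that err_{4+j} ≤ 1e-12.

34

Rate ρ ≈ err_4/err_3 = 3.801e-2/7.800e-2 = 0.4873.
After j more steps, err_{4+j} ≈ 3.801e-2·ρ^j; need ρ^j ≤ 1e-12/3.801e-2 = 2.63089e-11.
j ≥ ln(2.63089e-11)/ln(0.4873) = -24.3611/-0.71888 = 33.888.
So 34 more iterations are needed.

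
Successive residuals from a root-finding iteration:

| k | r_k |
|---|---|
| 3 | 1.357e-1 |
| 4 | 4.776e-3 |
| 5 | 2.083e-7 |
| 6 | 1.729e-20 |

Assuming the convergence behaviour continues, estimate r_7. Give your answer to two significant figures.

9.9e-60

First estimate the order: p ≈ ln(r_6/r_5) / ln(r_5/r_4) = ln(1.729e-20/2.083e-7)/ln(2.083e-7/4.776e-3) = ln(8.30053e-14)/ln(4.36139e-05) ≈ 2.9999.
Then r_7 ≈ r_6·(r_6/r_5)^p = 1.729e-20·(8.30053e-14)^2.9999 = 1.729e-20·5.73622e-40 ≈ 9.918e-60.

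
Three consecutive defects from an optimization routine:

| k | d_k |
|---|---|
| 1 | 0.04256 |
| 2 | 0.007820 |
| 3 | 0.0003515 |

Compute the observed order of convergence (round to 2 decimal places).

1.83

p ≈ ln(d_3/d_2) / ln(d_2/d_1)
  = ln(0.0003515/0.007820) / ln(0.007820/0.04256)
  = ln(0.0449488) / ln(0.183741)
  = -3.10223 / -1.69423 ≈ 1.83106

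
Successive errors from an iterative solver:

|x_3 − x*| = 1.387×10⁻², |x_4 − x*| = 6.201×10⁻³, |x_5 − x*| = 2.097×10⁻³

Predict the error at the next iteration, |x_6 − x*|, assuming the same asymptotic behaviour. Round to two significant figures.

First estimate the order: p ≈ ln(|x_5 − x*|/|x_4 − x*|) / ln(|x_4 − x*|/|x_3 − x*|) = ln(2.097×10⁻³/6.201×10⁻³)/ln(6.201×10⁻³/1.387×10⁻²) = ln(0.338171)/ln(0.44708) ≈ 1.3468.
Then |x_6 − x*| ≈ |x_5 − x*|·(|x_5 − x*|/|x_4 − x*|)^p = 2.097×10⁻³·(0.338171)^1.3468 = 2.097×10⁻³·0.232189 ≈ 0.0004869.

4.9e-4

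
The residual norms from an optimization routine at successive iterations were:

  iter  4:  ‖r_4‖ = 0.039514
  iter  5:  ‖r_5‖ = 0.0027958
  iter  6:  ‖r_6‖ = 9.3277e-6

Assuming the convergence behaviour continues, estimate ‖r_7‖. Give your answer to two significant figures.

First estimate the order: p ≈ ln(‖r_6‖/‖r_5‖) / ln(‖r_5‖/‖r_4‖) = ln(9.3277e-6/0.0027958)/ln(0.0027958/0.039514) = ln(0.00333633)/ln(0.0707547) ≈ 2.1532.
Then ‖r_7‖ ≈ ‖r_6‖·(‖r_6‖/‖r_5‖)^p = 9.3277e-6·(0.00333633)^2.1532 = 9.3277e-6·4.64625e-06 ≈ 4.334e-11.

4.3e-11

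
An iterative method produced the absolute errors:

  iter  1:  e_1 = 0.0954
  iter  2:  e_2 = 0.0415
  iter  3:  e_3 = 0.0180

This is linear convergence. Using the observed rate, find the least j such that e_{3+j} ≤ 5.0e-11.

24

Rate ρ ≈ e_3/e_2 = 0.0180/0.0415 = 0.4337.
After j more steps, e_{3+j} ≈ 0.0180·ρ^j; need ρ^j ≤ 5.0e-11/0.0180 = 2.77778e-09.
j ≥ ln(2.77778e-09)/ln(0.4337) = -19.7016/-0.83540 = 23.583.
So 24 more iterations are needed.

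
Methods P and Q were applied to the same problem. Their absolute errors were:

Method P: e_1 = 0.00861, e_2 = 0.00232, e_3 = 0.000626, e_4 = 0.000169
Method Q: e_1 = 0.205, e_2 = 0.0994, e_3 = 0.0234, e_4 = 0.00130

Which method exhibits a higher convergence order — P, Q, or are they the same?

Method P: p ≈ ln(0.000169/0.000626)/ln(0.000626/0.00232) ≈ 1.00.
Method Q: p ≈ ln(0.00130/0.0234)/ln(0.0234/0.0994) ≈ 2.00.
Method Q has the higher order (≈2.0 vs ≈1.0).

Q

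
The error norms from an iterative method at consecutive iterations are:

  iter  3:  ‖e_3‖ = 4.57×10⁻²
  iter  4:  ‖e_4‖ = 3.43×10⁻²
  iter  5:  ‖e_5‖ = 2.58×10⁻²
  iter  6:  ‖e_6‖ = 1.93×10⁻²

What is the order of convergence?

1

Consecutive ratios: ‖e_6‖/‖e_5‖ = 1.93×10⁻²/2.58×10⁻² = 0.748062, ‖e_5‖/‖e_4‖ = 2.58×10⁻²/3.43×10⁻² = 0.752187.
p ≈ ln(0.748062)/ln(0.752187) = -0.2903/-0.2848 ≈ 1.02.
So the convergence is linear (order 1).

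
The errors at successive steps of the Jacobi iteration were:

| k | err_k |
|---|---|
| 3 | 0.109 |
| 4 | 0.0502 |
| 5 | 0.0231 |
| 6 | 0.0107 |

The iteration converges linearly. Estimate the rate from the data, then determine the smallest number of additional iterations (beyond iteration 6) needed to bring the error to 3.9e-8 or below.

17

Rate ρ ≈ err_6/err_5 = 0.0107/0.0231 = 0.4632.
After j more steps, err_{6+j} ≈ 0.0107·ρ^j; need ρ^j ≤ 3.9e-8/0.0107 = 3.64486e-06.
j ≥ ln(3.64486e-06)/ln(0.4632) = -12.5222/-0.76960 = 16.271.
So 17 more iterations are needed.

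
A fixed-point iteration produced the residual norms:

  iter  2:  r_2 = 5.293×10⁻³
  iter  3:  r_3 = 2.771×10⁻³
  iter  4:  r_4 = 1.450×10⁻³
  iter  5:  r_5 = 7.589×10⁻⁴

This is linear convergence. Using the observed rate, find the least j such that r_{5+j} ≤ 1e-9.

21

Rate ρ ≈ r_5/r_4 = 7.589×10⁻⁴/1.450×10⁻³ = 0.5234.
After j more steps, r_{5+j} ≈ 7.589×10⁻⁴·ρ^j; need ρ^j ≤ 1e-9/7.589×10⁻⁴ = 1.3177e-06.
j ≥ ln(1.3177e-06)/ln(0.5234) = -13.5396/-0.64741 = 20.913.
So 21 more iterations are needed.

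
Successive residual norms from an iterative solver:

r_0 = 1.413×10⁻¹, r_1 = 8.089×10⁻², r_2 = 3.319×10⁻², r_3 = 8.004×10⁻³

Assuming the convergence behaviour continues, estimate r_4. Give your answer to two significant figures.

First estimate the order: p ≈ ln(r_3/r_2) / ln(r_2/r_1) = ln(8.004×10⁻³/3.319×10⁻²)/ln(3.319×10⁻²/8.089×10⁻²) = ln(0.241157)/ln(0.41031) ≈ 1.5966.
Then r_4 ≈ r_3·(r_3/r_2)^p = 8.004×10⁻³·(0.241157)^1.5966 = 8.004×10⁻³·0.103224 ≈ 0.0008262.

8.3e-4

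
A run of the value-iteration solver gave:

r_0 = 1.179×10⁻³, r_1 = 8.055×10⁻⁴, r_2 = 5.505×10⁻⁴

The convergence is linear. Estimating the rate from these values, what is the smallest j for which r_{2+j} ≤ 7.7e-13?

Rate ρ ≈ r_2/r_1 = 5.505×10⁻⁴/8.055×10⁻⁴ = 0.6834.
After j more steps, r_{2+j} ≈ 5.505×10⁻⁴·ρ^j; need ρ^j ≤ 7.7e-13/5.505×10⁻⁴ = 1.39873e-09.
j ≥ ln(1.39873e-09)/ln(0.6834) = -20.3877/-0.38067 = 53.557.
So 54 more iterations are needed.

54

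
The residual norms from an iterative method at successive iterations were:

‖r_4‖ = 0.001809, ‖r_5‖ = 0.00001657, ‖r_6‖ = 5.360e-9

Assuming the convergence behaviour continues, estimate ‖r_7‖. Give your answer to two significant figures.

5.7e-15

First estimate the order: p ≈ ln(‖r_6‖/‖r_5‖) / ln(‖r_5‖/‖r_4‖) = ln(5.360e-9/0.00001657)/ln(0.00001657/0.001809) = ln(0.000323476)/ln(0.00915976) ≈ 1.7124.
Then ‖r_7‖ ≈ ‖r_6‖·(‖r_6‖/‖r_5‖)^p = 5.360e-9·(0.000323476)^1.7124 = 5.360e-9·1.05549e-06 ≈ 5.657e-15.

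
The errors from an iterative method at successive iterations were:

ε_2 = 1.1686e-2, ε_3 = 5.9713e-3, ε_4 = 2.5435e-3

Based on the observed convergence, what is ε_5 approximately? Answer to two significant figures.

8.6e-4

First estimate the order: p ≈ ln(ε_4/ε_3) / ln(ε_3/ε_2) = ln(2.5435e-3/5.9713e-3)/ln(5.9713e-3/1.1686e-2) = ln(0.425954)/ln(0.510979) ≈ 1.2711.
Then ε_5 ≈ ε_4·(ε_4/ε_3)^p = 2.5435e-3·(0.425954)^1.2711 = 2.5435e-3·0.337974 ≈ 0.0008596.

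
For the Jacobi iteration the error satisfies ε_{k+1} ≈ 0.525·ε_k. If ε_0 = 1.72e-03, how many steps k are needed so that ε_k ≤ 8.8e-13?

After k steps, ε_k ≈ 1.72e-03·0.525^k.
Need 0.525^k ≤ 8.8e-13/1.72e-03 = 5.11628e-10.
k ≥ ln(5.11628e-10)/ln(0.525) = -21.3934/-0.64436 = 33.201.
Smallest integer k = 34.

34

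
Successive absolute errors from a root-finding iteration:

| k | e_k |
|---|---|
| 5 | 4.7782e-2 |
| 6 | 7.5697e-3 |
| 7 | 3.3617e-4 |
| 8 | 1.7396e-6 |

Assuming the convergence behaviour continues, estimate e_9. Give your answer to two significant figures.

2.4e-10

First estimate the order: p ≈ ln(e_8/e_7) / ln(e_7/e_6) = ln(1.7396e-6/3.3617e-4)/ln(3.3617e-4/7.5697e-3) = ln(0.00517476)/ln(0.04441) ≈ 1.6903.
Then e_9 ≈ e_8·(e_8/e_7)^p = 1.7396e-6·(0.00517476)^1.6903 = 1.7396e-6·0.000136706 ≈ 2.378e-10.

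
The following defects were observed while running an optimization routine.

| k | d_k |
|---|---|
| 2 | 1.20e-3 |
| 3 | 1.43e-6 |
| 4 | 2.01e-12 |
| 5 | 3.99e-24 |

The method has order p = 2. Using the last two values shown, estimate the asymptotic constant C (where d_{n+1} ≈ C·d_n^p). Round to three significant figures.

C ≈ d_5 / d_4^2
  = 3.99e-24 / (2.01e-12)^2
  = 3.99e-24 / 4.0401e-24 ≈ 0.9876

0.988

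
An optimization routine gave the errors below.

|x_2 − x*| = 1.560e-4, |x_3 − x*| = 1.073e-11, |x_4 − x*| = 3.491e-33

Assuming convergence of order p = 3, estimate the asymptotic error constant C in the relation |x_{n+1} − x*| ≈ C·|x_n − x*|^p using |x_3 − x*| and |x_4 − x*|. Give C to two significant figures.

C ≈ |x_4 − x*| / |x_3 − x*|^3
  = 3.491e-33 / (1.073e-11)^3
  = 3.491e-33 / 1.23538e-33 ≈ 2.8259

2.8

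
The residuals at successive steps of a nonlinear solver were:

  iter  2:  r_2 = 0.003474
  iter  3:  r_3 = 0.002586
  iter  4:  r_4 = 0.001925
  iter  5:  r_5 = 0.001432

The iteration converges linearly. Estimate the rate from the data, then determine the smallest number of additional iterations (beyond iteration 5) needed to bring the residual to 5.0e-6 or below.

20

Rate ρ ≈ r_5/r_4 = 0.001432/0.001925 = 0.7439.
After j more steps, r_{5+j} ≈ 0.001432·ρ^j; need ρ^j ≤ 5.0e-6/0.001432 = 0.00349162.
j ≥ ln(0.00349162)/ln(0.7439) = -5.6574/-0.29585 = 19.123.
So 20 more iterations are needed.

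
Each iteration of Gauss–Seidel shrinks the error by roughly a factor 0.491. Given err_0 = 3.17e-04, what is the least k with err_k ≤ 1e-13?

After k steps, err_k ≈ 3.17e-04·0.491^k.
Need 0.491^k ≤ 1e-13/3.17e-04 = 3.15457e-10.
k ≥ ln(3.15457e-10)/ln(0.491) = -21.8770/-0.71131 = 30.756.
Smallest integer k = 31.

31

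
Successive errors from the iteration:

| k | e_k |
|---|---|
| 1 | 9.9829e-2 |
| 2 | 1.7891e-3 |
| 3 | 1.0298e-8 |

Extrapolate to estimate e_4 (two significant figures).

2.0e-24

First estimate the order: p ≈ ln(e_3/e_2) / ln(e_2/e_1) = ln(1.0298e-8/1.7891e-3)/ln(1.7891e-3/9.9829e-2) = ln(5.75597e-06)/ln(0.0179216) ≈ 3.0000.
Then e_4 ≈ e_3·(e_3/e_2)^p = 1.0298e-8·(5.75597e-06)^3.0000 = 1.0298e-8·1.90702e-16 ≈ 1.964e-24.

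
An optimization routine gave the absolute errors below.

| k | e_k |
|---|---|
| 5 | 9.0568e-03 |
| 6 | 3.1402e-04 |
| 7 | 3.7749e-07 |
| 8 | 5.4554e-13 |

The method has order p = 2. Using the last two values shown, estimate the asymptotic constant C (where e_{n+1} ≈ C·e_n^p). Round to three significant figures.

C ≈ e_8 / e_7^2
  = 5.4554e-13 / (3.7749e-07)^2
  = 5.4554e-13 / 1.42499e-13 ≈ 3.8284

3.83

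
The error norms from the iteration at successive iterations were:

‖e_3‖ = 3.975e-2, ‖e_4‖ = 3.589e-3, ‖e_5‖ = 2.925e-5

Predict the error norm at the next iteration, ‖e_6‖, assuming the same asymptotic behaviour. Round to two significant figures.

First estimate the order: p ≈ ln(‖e_5‖/‖e_4‖) / ln(‖e_4‖/‖e_3‖) = ln(2.925e-5/3.589e-3)/ln(3.589e-3/3.975e-2) = ln(0.0081499)/ln(0.0902893) ≈ 2.0001.
Then ‖e_6‖ ≈ ‖e_5‖·(‖e_5‖/‖e_4‖)^p = 2.925e-5·(0.0081499)^2.0001 = 2.925e-5·6.63889e-05 ≈ 1.942e-09.

1.9e-9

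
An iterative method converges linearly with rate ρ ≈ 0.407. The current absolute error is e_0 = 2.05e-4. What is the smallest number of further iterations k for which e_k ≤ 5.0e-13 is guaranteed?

After k steps, e_k ≈ 2.05e-4·0.407^k.
Need 0.407^k ≤ 5.0e-13/2.05e-4 = 2.43902e-09.
k ≥ ln(2.43902e-09)/ln(0.407) = -19.8317/-0.89894 = 22.061.
Smallest integer k = 23.

23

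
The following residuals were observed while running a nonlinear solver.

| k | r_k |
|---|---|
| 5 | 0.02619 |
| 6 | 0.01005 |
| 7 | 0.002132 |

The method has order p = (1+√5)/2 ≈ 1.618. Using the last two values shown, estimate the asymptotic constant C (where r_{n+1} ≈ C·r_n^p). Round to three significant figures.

3.64

C ≈ r_7 / r_6^1.618
  = 0.002132 / (0.01005)^1.618
  = 0.002132 / 0.00058547 ≈ 3.6415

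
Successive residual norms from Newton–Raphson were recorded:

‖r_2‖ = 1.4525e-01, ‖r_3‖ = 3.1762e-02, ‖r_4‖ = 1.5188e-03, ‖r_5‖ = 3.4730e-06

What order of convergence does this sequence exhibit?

Consecutive ratios: ‖r_5‖/‖r_4‖ = 3.4730e-06/1.5188e-03 = 0.00228667, ‖r_4‖/‖r_3‖ = 1.5188e-03/3.1762e-02 = 0.0478181.
p ≈ ln(0.00228667)/ln(0.0478181) = -6.0807/-3.0404 ≈ 2.00.
So the convergence is quadratic (order 2).

2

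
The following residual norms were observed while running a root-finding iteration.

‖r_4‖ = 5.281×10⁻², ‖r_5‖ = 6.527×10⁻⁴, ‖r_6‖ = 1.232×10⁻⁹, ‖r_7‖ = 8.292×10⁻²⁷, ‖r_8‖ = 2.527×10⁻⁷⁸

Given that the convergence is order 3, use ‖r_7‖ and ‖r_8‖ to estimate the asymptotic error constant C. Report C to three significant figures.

C ≈ ‖r_8‖ / ‖r_7‖^3
  = 2.527×10⁻⁷⁸ / (8.292×10⁻²⁷)^3
  = 2.527×10⁻⁷⁸ / 5.70135e-79 ≈ 4.4323

4.43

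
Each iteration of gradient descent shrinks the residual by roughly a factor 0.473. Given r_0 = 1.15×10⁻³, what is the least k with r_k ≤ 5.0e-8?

14

After k steps, r_k ≈ 1.15×10⁻³·0.473^k.
Need 0.473^k ≤ 5.0e-8/1.15×10⁻³ = 4.34783e-05.
k ≥ ln(4.34783e-05)/ln(0.473) = -10.0432/-0.74866 = 13.415.
Smallest integer k = 14.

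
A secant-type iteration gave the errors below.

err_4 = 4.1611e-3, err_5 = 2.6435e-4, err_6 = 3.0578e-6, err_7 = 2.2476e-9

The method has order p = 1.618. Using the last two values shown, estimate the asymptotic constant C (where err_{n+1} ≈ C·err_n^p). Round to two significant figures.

C ≈ err_7 / err_6^1.618
  = 2.2476e-9 / (3.0578e-6)^1.618
  = 2.2476e-9 / 1.19507e-09 ≈ 1.8807

1.9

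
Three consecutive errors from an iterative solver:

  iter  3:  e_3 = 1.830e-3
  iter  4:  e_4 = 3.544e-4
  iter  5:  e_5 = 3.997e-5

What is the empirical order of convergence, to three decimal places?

1.329

p ≈ ln(e_5/e_4) / ln(e_4/e_3)
  = ln(3.997e-5/3.544e-4) / ln(3.544e-4/1.830e-3)
  = ln(0.112782) / ln(0.193661)
  = -2.182299 / -1.641646 ≈ 1.329336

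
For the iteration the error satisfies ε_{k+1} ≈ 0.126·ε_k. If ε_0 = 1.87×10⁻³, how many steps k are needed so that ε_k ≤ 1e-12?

After k steps, ε_k ≈ 1.87×10⁻³·0.126^k.
Need 0.126^k ≤ 1e-12/1.87×10⁻³ = 5.34759e-10.
k ≥ ln(5.34759e-10)/ln(0.126) = -21.3492/-2.07147 = 10.306.
Smallest integer k = 11.

11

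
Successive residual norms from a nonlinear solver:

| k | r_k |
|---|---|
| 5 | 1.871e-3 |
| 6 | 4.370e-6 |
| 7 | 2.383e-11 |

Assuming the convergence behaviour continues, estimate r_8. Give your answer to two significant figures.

7.1e-22

First estimate the order: p ≈ ln(r_7/r_6) / ln(r_6/r_5) = ln(2.383e-11/4.370e-6)/ln(4.370e-6/1.871e-3) = ln(5.45309e-06)/ln(0.00233565) ≈ 2.0001.
Then r_8 ≈ r_7·(r_7/r_6)^p = 2.383e-11·(5.45309e-06)^2.0001 = 2.383e-11·2.97002e-11 ≈ 7.078e-22.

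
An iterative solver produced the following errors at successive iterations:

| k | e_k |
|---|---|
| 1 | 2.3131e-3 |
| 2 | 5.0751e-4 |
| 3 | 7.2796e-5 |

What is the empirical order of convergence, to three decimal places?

p ≈ ln(e_3/e_2) / ln(e_2/e_1)
  = ln(7.2796e-5/5.0751e-4) / ln(5.0751e-4/2.3131e-3)
  = ln(0.143438) / ln(0.219407)
  = -1.941852 / -1.516827 ≈ 1.280207

1.280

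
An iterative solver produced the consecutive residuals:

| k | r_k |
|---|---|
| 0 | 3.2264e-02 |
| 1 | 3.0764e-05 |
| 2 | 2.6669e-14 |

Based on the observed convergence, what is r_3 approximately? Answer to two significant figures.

First estimate the order: p ≈ ln(r_2/r_1) / ln(r_1/r_0) = ln(2.6669e-14/3.0764e-05)/ln(3.0764e-05/3.2264e-02) = ln(8.6689e-10)/ln(0.000953509) ≈ 3.0000.
Then r_3 ≈ r_2·(r_2/r_1)^p = 2.6669e-14·(8.6689e-10)^3.0000 = 2.6669e-14·6.51466e-28 ≈ 1.737e-41.

1.7e-41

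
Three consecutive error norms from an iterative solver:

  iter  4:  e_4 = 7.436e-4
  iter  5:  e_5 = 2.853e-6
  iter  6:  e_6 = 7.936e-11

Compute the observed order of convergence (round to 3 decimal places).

1.886

p ≈ ln(e_6/e_5) / ln(e_5/e_4)
  = ln(7.936e-11/2.853e-6) / ln(2.853e-6/7.436e-4)
  = ln(2.78163e-05) / ln(0.00383674)
  = -10.489888 / -5.563132 ≈ 1.885608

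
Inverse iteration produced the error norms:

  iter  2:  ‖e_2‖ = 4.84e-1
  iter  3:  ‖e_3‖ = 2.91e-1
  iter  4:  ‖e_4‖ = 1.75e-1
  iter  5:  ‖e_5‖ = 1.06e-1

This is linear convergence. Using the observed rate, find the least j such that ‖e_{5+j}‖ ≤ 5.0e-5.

16

Rate ρ ≈ ‖e_5‖/‖e_4‖ = 1.06e-1/1.75e-1 = 0.6057.
After j more steps, ‖e_{5+j}‖ ≈ 1.06e-1·ρ^j; need ρ^j ≤ 5.0e-5/1.06e-1 = 0.000471698.
j ≥ ln(0.000471698)/ln(0.6057) = -7.6592/-0.50137 = 15.277.
So 16 more iterations are needed.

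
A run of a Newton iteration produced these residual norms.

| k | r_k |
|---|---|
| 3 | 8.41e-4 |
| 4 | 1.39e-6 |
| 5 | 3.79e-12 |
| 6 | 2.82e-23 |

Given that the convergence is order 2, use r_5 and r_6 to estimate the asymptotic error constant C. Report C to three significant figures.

C ≈ r_6 / r_5^2
  = 2.82e-23 / (3.79e-12)^2
  = 2.82e-23 / 1.43641e-23 ≈ 1.9632

1.96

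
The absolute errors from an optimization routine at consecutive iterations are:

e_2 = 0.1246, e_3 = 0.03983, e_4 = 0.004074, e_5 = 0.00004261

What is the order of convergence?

2

Consecutive ratios: e_5/e_4 = 0.00004261/0.004074 = 0.010459, e_4/e_3 = 0.004074/0.03983 = 0.102285.
p ≈ ln(0.010459)/ln(0.102285) = -4.5603/-2.2800 ≈ 2.00.
So the convergence is quadratic (order 2).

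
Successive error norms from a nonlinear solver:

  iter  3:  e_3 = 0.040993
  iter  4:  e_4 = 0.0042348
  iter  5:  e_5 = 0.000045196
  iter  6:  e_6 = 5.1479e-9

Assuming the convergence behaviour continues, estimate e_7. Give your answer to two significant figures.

First estimate the order: p ≈ ln(e_6/e_5) / ln(e_5/e_4) = ln(5.1479e-9/0.000045196)/ln(0.000045196/0.0042348) = ln(0.000113902)/ln(0.0106725) ≈ 2.0000.
Then e_7 ≈ e_6·(e_6/e_5)^p = 5.1479e-9·(0.000113902)^2.0000 = 5.1479e-9·1.29737e-08 ≈ 6.679e-17.

6.7e-17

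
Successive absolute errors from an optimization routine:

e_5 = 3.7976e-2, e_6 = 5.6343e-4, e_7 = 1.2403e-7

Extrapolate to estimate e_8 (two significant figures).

First estimate the order: p ≈ ln(e_7/e_6) / ln(e_6/e_5) = ln(1.2403e-7/5.6343e-4)/ln(5.6343e-4/3.7976e-2) = ln(0.000220134)/ln(0.0148365) ≈ 2.0000.
Then e_8 ≈ e_7·(e_7/e_6)^p = 1.2403e-7·(0.000220134)^2.0000 = 1.2403e-7·4.8459e-08 ≈ 6.01e-15.

6.0e-15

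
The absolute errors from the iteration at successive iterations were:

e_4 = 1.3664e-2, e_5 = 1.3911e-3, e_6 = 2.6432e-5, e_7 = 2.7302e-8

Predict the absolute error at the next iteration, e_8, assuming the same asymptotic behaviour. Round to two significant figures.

First estimate the order: p ≈ ln(e_7/e_6) / ln(e_6/e_5) = ln(2.7302e-8/2.6432e-5)/ln(2.6432e-5/1.3911e-3) = ln(0.00103291)/ln(0.0190008) ≈ 1.7348.
Then e_8 ≈ e_7·(e_7/e_6)^p = 2.7302e-8·(0.00103291)^1.7348 = 2.7302e-8·6.60687e-06 ≈ 1.804e-13.

1.8e-13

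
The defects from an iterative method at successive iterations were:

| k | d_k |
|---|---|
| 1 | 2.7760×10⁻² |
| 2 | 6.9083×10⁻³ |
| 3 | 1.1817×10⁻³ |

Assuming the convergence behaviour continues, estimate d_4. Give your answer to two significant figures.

1.3e-4

First estimate the order: p ≈ ln(d_3/d_2) / ln(d_2/d_1) = ln(1.1817×10⁻³/6.9083×10⁻³)/ln(6.9083×10⁻³/2.7760×10⁻²) = ln(0.171055)/ln(0.248858) ≈ 1.2695.
Then d_4 ≈ d_3·(d_3/d_2)^p = 1.1817×10⁻³·(0.171055)^1.2695 = 1.1817×10⁻³·0.106284 ≈ 0.0001256.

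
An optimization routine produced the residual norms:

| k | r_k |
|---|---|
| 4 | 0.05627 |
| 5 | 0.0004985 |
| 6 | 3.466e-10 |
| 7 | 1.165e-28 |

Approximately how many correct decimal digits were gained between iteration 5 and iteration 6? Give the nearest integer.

6

Digits gained ≈ log₁₀(r_5/r_6) = log₁₀(0.0004985/3.466e-10) = log₁₀(1.43826e+06) ≈ 6.158.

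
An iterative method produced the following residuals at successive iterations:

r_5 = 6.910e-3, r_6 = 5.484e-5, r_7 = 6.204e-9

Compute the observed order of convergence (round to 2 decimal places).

1.88

p ≈ ln(r_7/r_6) / ln(r_6/r_5)
  = ln(6.204e-9/5.484e-5) / ln(5.484e-5/6.910e-3)
  = ln(0.000113129) / ln(0.00793632)
  = -9.08698 / -4.83631 ≈ 1.87891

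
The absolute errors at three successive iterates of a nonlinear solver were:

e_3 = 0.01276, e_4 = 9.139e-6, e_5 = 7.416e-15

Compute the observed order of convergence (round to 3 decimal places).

2.891

p ≈ ln(e_5/e_4) / ln(e_4/e_3)
  = ln(7.416e-15/9.139e-6) / ln(9.139e-6/0.01276)
  = ln(8.11467e-10) / ln(0.000716223)
  = -20.932177 / -7.241519 ≈ 2.890578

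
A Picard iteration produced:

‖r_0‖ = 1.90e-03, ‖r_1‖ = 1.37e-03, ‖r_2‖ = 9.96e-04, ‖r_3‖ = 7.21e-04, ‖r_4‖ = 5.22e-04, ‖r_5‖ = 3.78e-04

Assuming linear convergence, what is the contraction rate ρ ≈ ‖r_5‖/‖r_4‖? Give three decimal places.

0.724

ρ ≈ ‖r_5‖/‖r_4‖ = 3.78e-04/5.22e-04 = 0.72414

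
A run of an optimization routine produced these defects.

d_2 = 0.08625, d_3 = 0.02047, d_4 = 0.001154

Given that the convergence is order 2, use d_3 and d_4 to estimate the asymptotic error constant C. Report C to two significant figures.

2.8

C ≈ d_4 / d_3^2
  = 0.001154 / (0.02047)^2
  = 0.001154 / 0.000419021 ≈ 2.754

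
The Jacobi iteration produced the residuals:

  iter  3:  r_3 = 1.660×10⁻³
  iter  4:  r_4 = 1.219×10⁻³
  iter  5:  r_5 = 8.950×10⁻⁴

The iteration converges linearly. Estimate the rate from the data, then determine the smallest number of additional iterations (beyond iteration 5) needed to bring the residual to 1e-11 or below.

60

Rate ρ ≈ r_5/r_4 = 8.950×10⁻⁴/1.219×10⁻³ = 0.7342.
After j more steps, r_{5+j} ≈ 8.950×10⁻⁴·ρ^j; need ρ^j ≤ 1e-11/8.950×10⁻⁴ = 1.11732e-08.
j ≥ ln(1.11732e-08)/ln(0.7342) = -18.3097/-0.30897 = 59.260.
So 60 more iterations are needed.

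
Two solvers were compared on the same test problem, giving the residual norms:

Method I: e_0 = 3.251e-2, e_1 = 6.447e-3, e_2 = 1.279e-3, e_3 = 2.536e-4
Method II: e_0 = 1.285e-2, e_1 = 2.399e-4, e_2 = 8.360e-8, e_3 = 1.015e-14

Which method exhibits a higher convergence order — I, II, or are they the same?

II

Method I: p ≈ ln(2.536e-4/1.279e-3)/ln(1.279e-3/6.447e-3) ≈ 1.00.
Method II: p ≈ ln(1.015e-14/8.360e-8)/ln(8.360e-8/2.399e-4) ≈ 2.00.
Method II has the higher order (≈2.0 vs ≈1.0).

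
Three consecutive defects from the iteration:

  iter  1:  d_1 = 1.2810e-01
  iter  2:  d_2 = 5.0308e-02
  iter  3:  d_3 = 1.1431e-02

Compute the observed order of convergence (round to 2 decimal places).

p ≈ ln(d_3/d_2) / ln(d_2/d_1)
  = ln(1.1431e-02/5.0308e-02) / ln(5.0308e-02/1.2810e-01)
  = ln(0.22722) / ln(0.392724)
  = -1.48184 / -0.93465 ≈ 1.58545

1.59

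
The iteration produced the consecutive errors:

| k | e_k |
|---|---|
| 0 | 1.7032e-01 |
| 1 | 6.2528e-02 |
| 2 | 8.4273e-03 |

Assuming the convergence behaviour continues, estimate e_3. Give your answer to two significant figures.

1.5e-4

First estimate the order: p ≈ ln(e_2/e_1) / ln(e_1/e_0) = ln(8.4273e-03/6.2528e-02)/ln(6.2528e-02/1.7032e-01) = ln(0.134776)/ln(0.367121) ≈ 2.0000.
Then e_3 ≈ e_2·(e_2/e_1)^p = 8.4273e-03·(0.134776)^2.0000 = 8.4273e-03·0.0181646 ≈ 0.0001531.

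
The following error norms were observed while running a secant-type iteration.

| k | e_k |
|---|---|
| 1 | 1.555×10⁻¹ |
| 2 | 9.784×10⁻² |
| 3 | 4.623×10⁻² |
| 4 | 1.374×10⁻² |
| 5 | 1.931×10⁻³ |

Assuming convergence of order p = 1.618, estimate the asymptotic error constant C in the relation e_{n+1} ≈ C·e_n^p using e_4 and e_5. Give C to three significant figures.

1.99

C ≈ e_5 / e_4^1.618
  = 1.931×10⁻³ / (1.374×10⁻²)^1.618
  = 1.931×10⁻³ / 0.000971097 ≈ 1.9885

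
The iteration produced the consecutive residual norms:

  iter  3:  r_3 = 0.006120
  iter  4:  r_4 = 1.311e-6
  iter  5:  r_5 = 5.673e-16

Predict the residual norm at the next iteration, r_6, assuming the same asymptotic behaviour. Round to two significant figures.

First estimate the order: p ≈ ln(r_5/r_4) / ln(r_4/r_3) = ln(5.673e-16/1.311e-6)/ln(1.311e-6/0.006120) = ln(4.32723e-10)/ln(0.000214216) ≈ 2.5520.
Then r_6 ≈ r_5·(r_5/r_4)^p = 5.673e-16·(4.32723e-10)^2.5520 = 5.673e-16·1.26943e-24 ≈ 7.201e-40.

7.2e-40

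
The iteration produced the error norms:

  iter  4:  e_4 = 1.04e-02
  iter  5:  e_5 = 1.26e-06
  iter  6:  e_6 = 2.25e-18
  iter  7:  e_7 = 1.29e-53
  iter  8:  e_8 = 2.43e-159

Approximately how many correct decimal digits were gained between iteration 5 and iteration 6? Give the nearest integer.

Digits gained ≈ log₁₀(e_5/e_6) = log₁₀(1.26e-06/2.25e-18) = log₁₀(5.6e+11) ≈ 11.748.

12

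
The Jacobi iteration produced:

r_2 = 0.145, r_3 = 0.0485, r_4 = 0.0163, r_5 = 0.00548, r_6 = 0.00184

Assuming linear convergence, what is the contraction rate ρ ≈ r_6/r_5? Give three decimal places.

0.336

ρ ≈ r_6/r_5 = 0.00184/0.00548 = 0.33577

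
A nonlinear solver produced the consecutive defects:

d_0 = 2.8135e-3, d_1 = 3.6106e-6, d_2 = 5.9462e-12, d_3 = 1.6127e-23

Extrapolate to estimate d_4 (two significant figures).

First estimate the order: p ≈ ln(d_3/d_2) / ln(d_2/d_1) = ln(1.6127e-23/5.9462e-12)/ln(5.9462e-12/3.6106e-6) = ln(2.71215e-12)/ln(1.64687e-06) ≈ 2.0000.
Then d_4 ≈ d_3·(d_3/d_2)^p = 1.6127e-23·(2.71215e-12)^2.0000 = 1.6127e-23·7.35576e-24 ≈ 1.186e-46.

1.2e-46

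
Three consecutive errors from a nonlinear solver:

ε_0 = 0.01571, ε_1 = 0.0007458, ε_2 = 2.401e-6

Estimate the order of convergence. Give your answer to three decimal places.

p ≈ ln(ε_2/ε_1) / ln(ε_1/ε_0)
  = ln(2.401e-6/0.0007458) / ln(0.0007458/0.01571)
  = ln(0.00321936) / ln(0.0474729)
  = -5.738573 / -3.047596 ≈ 1.882984

1.883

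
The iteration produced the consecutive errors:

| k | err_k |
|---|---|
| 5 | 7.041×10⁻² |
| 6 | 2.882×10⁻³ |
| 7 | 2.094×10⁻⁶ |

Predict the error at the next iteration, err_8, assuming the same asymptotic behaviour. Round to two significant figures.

First estimate the order: p ≈ ln(err_7/err_6) / ln(err_6/err_5) = ln(2.094×10⁻⁶/2.882×10⁻³)/ln(2.882×10⁻³/7.041×10⁻²) = ln(0.000726579)/ln(0.0409317) ≈ 2.2614.
Then err_8 ≈ err_7·(err_7/err_6)^p = 2.094×10⁻⁶·(0.000726579)^2.2614 = 2.094×10⁻⁶·7.98188e-08 ≈ 1.671e-13.

1.7e-13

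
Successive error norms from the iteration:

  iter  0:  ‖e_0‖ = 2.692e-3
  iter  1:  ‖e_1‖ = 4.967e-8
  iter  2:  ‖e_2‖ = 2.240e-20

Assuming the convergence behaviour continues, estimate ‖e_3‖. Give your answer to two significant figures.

First estimate the order: p ≈ ln(‖e_2‖/‖e_1‖) / ln(‖e_1‖/‖e_0‖) = ln(2.240e-20/4.967e-8)/ln(4.967e-8/2.692e-3) = ln(4.50976e-13)/ln(1.8451e-05) ≈ 2.6079.
Then ‖e_3‖ ≈ ‖e_2‖·(‖e_2‖/‖e_1‖)^p = 2.240e-20·(4.50976e-13)^2.6079 = 2.240e-20·6.35721e-33 ≈ 1.424e-52.

1.4e-52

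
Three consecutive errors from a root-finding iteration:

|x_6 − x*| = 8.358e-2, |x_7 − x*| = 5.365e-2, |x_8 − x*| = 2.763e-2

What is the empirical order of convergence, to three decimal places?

p ≈ ln(|x_8 − x*|/|x_7 − x*|) / ln(|x_7 − x*|/|x_6 − x*|)
  = ln(2.763e-2/5.365e-2) / ln(5.365e-2/8.358e-2)
  = ln(0.515005) / ln(0.6419)
  = -0.663579 / -0.443323 ≈ 1.496830

1.497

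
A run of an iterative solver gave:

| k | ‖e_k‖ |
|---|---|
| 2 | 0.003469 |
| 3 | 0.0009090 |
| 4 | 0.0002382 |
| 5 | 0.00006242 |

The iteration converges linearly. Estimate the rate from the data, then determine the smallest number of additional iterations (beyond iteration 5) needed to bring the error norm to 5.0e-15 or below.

18

Rate ρ ≈ ‖e_5‖/‖e_4‖ = 0.00006242/0.0002382 = 0.2620.
After j more steps, ‖e_{5+j}‖ ≈ 0.00006242·ρ^j; need ρ^j ≤ 5.0e-15/0.00006242 = 8.01025e-11.
j ≥ ln(8.01025e-11)/ln(0.2620) = -23.2477/-1.33941 = 17.357.
So 18 more iterations are needed.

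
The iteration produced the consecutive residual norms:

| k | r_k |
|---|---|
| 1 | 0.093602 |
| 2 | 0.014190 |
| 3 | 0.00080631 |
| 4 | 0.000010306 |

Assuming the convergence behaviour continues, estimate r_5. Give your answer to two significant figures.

First estimate the order: p ≈ ln(r_4/r_3) / ln(r_3/r_2) = ln(0.000010306/0.00080631)/ln(0.00080631/0.014190) = ln(0.0127817)/ln(0.0568224) ≈ 1.5202.
Then r_5 ≈ r_4·(r_4/r_3)^p = 0.000010306·(0.0127817)^1.5202 = 0.000010306·0.00132323 ≈ 1.364e-08.

1.4e-8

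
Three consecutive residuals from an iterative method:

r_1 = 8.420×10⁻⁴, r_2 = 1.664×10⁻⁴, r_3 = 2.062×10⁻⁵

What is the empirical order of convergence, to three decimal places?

1.288

p ≈ ln(r_3/r_2) / ln(r_2/r_1)
  = ln(2.062×10⁻⁵/1.664×10⁻⁴) / ln(1.664×10⁻⁴/8.420×10⁻⁴)
  = ln(0.123918) / ln(0.197625)
  = -2.088135 / -1.621384 ≈ 1.287872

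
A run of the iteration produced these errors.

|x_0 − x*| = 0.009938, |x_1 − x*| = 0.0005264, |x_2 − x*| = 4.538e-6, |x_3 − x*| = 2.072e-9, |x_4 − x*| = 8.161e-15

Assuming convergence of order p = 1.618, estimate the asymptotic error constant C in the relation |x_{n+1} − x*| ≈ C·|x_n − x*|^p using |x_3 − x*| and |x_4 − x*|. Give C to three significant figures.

0.916

C ≈ |x_4 − x*| / |x_3 − x*|^1.618
  = 8.161e-15 / (2.072e-9)^1.618
  = 8.161e-15 / 8.91084e-15 ≈ 0.91585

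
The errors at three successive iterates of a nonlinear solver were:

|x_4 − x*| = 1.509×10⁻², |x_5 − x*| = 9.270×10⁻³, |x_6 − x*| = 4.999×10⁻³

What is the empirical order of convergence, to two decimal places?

p ≈ ln(|x_6 − x*|/|x_5 − x*|) / ln(|x_5 − x*|/|x_4 − x*|)
  = ln(4.999×10⁻³/9.270×10⁻³) / ln(9.270×10⁻³/1.509×10⁻²)
  = ln(0.539266) / ln(0.614314)
  = -0.61755 / -0.48725 ≈ 1.26742

1.27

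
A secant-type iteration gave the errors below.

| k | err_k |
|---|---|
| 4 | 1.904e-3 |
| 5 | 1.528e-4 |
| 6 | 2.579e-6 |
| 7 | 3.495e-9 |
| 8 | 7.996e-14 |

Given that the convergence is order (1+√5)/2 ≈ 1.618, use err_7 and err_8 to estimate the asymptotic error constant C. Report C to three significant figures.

3.85

C ≈ err_8 / err_7^1.618
  = 7.996e-14 / (3.495e-9)^1.618
  = 7.996e-14 / 2.07634e-14 ≈ 3.851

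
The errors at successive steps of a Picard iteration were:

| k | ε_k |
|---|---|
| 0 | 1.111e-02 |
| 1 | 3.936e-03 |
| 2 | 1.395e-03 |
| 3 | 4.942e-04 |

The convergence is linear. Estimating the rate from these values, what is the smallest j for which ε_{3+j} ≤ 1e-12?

20

Rate ρ ≈ ε_3/ε_2 = 4.942e-04/1.395e-03 = 0.3543.
After j more steps, ε_{3+j} ≈ 4.942e-04·ρ^j; need ρ^j ≤ 1e-12/4.942e-04 = 2.02347e-09.
j ≥ ln(2.02347e-09)/ln(0.3543) = -20.0185/-1.03761 = 19.293.
So 20 more iterations are needed.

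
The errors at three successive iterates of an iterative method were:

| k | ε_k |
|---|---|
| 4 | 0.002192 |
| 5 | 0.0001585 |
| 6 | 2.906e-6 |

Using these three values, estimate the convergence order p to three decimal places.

1.522

p ≈ ln(ε_6/ε_5) / ln(ε_5/ε_4)
  = ln(2.906e-6/0.0001585) / ln(0.0001585/0.002192)
  = ln(0.0183344) / ln(0.0723084)
  = -3.998976 / -2.626815 ≈ 1.522367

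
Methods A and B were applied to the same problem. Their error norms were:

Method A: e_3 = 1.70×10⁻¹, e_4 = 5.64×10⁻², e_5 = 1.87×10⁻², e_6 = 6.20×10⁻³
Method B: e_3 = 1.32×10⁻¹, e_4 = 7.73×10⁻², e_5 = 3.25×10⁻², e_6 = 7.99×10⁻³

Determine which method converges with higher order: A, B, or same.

Method A: p ≈ ln(6.20×10⁻³/1.87×10⁻²)/ln(1.87×10⁻²/5.64×10⁻²) ≈ 1.00.
Method B: p ≈ ln(7.99×10⁻³/3.25×10⁻²)/ln(3.25×10⁻²/7.73×10⁻²) ≈ 1.62.
Method B has the higher order (≈1.6 vs ≈1.0).

B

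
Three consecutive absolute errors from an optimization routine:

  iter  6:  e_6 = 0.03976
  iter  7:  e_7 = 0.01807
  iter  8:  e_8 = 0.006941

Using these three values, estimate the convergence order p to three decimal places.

1.213

p ≈ ln(e_8/e_7) / ln(e_7/e_6)
  = ln(0.006941/0.01807) / ln(0.01807/0.03976)
  = ln(0.384117) / ln(0.454477)
  = -0.956808 / -0.788608 ≈ 1.213287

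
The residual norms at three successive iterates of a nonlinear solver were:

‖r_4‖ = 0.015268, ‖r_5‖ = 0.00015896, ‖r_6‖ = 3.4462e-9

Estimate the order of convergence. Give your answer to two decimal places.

p ≈ ln(‖r_6‖/‖r_5‖) / ln(‖r_5‖/‖r_4‖)
  = ln(3.4462e-9/0.00015896) / ln(0.00015896/0.015268)
  = ln(2.16797e-05) / ln(0.0104113)
  = -10.73913 / -4.56486 ≈ 2.35257

2.35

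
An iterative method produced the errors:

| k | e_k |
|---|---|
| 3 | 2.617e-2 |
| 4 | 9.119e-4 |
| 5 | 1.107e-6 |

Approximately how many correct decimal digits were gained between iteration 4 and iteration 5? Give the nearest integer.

Digits gained ≈ log₁₀(e_4/e_5) = log₁₀(9.119e-4/1.107e-6) = log₁₀(823.758) ≈ 2.916.

3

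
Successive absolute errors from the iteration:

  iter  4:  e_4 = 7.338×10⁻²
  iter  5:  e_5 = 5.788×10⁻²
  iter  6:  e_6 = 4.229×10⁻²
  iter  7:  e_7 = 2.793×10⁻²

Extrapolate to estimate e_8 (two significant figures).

1.6e-2

First estimate the order: p ≈ ln(e_7/e_6) / ln(e_6/e_5) = ln(2.793×10⁻²/4.229×10⁻²)/ln(4.229×10⁻²/5.788×10⁻²) = ln(0.66044)/ln(0.73065) ≈ 1.3219.
Then e_8 ≈ e_7·(e_7/e_6)^p = 2.793×10⁻²·(0.66044)^1.3219 = 2.793×10⁻²·0.57788 ≈ 0.01614.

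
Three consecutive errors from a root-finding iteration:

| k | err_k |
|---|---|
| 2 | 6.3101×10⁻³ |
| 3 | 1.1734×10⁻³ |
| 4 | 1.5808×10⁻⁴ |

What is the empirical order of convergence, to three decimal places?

1.192

p ≈ ln(err_4/err_3) / ln(err_3/err_2)
  = ln(1.5808×10⁻⁴/1.1734×10⁻³) / ln(1.1734×10⁻³/6.3101×10⁻³)
  = ln(0.13472) / ln(0.185956)
  = -2.004557 / -1.682245 ≈ 1.191596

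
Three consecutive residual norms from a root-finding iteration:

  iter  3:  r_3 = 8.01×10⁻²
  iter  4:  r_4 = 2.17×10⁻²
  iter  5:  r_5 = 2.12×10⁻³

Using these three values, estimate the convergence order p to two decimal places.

1.78

p ≈ ln(r_5/r_4) / ln(r_4/r_3)
  = ln(2.12×10⁻³/2.17×10⁻²) / ln(2.17×10⁻²/8.01×10⁻²)
  = ln(0.0976959) / ln(0.270911)
  = -2.32590 / -1.30596 ≈ 1.78099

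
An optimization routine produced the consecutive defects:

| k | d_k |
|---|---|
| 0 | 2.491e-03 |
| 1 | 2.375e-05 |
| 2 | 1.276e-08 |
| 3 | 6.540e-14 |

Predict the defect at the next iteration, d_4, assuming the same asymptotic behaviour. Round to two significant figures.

First estimate the order: p ≈ ln(d_3/d_2) / ln(d_2/d_1) = ln(6.540e-14/1.276e-08)/ln(1.276e-08/2.375e-05) = ln(5.12539e-06)/ln(0.000537263) ≈ 1.6179.
Then d_4 ≈ d_3·(d_3/d_2)^p = 6.540e-14·(5.12539e-06)^1.6179 = 6.540e-14·2.75973e-09 ≈ 1.805e-22.

1.8e-22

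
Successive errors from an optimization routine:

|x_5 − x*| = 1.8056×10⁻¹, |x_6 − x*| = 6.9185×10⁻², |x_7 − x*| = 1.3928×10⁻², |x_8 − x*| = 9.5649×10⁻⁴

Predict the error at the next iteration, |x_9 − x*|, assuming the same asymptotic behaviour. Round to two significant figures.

First estimate the order: p ≈ ln(|x_8 − x*|/|x_7 − x*|) / ln(|x_7 − x*|/|x_6 − x*|) = ln(9.5649×10⁻⁴/1.3928×10⁻²)/ln(1.3928×10⁻²/6.9185×10⁻²) = ln(0.0686739)/ln(0.201315) ≈ 1.6710.
Then |x_9 − x*| ≈ |x_8 − x*|·(|x_8 − x*|/|x_7 − x*|)^p = 9.5649×10⁻⁴·(0.0686739)^1.6710 = 9.5649×10⁻⁴·0.0113836 ≈ 1.089e-05.

1.1e-5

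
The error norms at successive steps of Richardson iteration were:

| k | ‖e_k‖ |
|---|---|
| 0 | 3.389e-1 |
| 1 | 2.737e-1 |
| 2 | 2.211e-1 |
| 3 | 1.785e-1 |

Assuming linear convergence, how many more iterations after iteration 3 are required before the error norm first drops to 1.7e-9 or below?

Rate ρ ≈ ‖e_3‖/‖e_2‖ = 1.785e-1/2.211e-1 = 0.8073.
After j more steps, ‖e_{3+j}‖ ≈ 1.785e-1·ρ^j; need ρ^j ≤ 1.7e-9/1.785e-1 = 9.52381e-09.
j ≥ ln(9.52381e-09)/ln(0.8073) = -18.4695/-0.21406 = 86.282.
So 87 more iterations are needed.

87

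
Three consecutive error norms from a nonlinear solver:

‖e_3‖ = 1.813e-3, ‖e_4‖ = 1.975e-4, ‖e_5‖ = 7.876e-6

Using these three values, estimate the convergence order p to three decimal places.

1.453

p ≈ ln(‖e_5‖/‖e_4‖) / ln(‖e_4‖/‖e_3‖)
  = ln(7.876e-6/1.975e-4) / ln(1.975e-4/1.813e-3)
  = ln(0.0398785) / ln(0.108935)
  = -3.221918 / -2.217004 ≈ 1.453276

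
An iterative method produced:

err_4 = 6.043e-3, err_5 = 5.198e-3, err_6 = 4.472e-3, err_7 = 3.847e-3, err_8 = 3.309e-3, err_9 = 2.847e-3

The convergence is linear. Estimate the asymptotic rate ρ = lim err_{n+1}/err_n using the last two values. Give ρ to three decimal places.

ρ ≈ err_9/err_8 = 2.847e-3/3.309e-3 = 0.86038

0.860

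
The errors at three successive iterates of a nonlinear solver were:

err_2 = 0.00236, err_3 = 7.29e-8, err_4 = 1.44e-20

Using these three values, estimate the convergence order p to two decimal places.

2.82

p ≈ ln(err_4/err_3) / ln(err_3/err_2)
  = ln(1.44e-20/7.29e-8) / ln(7.29e-8/0.00236)
  = ln(1.97531e-13) / ln(3.08898e-05)
  = -29.25288 / -10.38508 ≈ 2.81682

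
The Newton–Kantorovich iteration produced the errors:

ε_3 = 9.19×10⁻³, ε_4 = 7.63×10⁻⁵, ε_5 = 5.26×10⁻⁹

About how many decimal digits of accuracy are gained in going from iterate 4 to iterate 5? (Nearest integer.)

4

Digits gained ≈ log₁₀(ε_4/ε_5) = log₁₀(7.63×10⁻⁵/5.26×10⁻⁹) = log₁₀(14505.7) ≈ 4.162.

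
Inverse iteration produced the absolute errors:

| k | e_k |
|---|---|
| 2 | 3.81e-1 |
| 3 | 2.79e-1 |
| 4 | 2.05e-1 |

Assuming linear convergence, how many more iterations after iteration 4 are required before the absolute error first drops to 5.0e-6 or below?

35

Rate ρ ≈ e_4/e_3 = 2.05e-1/2.79e-1 = 0.7348.
After j more steps, e_{4+j} ≈ 2.05e-1·ρ^j; need ρ^j ≤ 5.0e-6/2.05e-1 = 2.43902e-05.
j ≥ ln(2.43902e-05)/ln(0.7348) = -10.6213/-0.30816 = 34.467.
So 35 more iterations are needed.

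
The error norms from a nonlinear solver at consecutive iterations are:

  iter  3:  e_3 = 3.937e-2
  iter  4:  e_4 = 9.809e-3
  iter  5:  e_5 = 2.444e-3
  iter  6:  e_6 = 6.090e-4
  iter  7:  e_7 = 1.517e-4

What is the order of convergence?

1

Consecutive ratios: e_7/e_6 = 1.517e-4/6.090e-4 = 0.249097, e_6/e_5 = 6.090e-4/2.444e-3 = 0.249182.
p ≈ ln(0.249097)/ln(0.249182) = -1.3899/-1.3896 ≈ 1.00.
So the convergence is linear (order 1).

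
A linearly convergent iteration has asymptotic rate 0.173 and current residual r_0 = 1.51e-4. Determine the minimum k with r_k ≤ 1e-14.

After k steps, r_k ≈ 1.51e-4·0.173^k.
Need 0.173^k ≤ 1e-14/1.51e-4 = 6.62252e-11.
k ≥ ln(6.62252e-11)/ln(0.173) = -23.4380/-1.75446 = 13.359.
Smallest integer k = 14.

14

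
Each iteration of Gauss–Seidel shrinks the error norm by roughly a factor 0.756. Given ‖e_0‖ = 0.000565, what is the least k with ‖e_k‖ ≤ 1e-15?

97

After k steps, ‖e_k‖ ≈ 0.000565·0.756^k.
Need 0.756^k ≤ 1e-15/0.000565 = 1.76991e-12.
k ≥ ln(1.76991e-12)/ln(0.756) = -27.0601/-0.27971 = 96.743.
Smallest integer k = 97.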